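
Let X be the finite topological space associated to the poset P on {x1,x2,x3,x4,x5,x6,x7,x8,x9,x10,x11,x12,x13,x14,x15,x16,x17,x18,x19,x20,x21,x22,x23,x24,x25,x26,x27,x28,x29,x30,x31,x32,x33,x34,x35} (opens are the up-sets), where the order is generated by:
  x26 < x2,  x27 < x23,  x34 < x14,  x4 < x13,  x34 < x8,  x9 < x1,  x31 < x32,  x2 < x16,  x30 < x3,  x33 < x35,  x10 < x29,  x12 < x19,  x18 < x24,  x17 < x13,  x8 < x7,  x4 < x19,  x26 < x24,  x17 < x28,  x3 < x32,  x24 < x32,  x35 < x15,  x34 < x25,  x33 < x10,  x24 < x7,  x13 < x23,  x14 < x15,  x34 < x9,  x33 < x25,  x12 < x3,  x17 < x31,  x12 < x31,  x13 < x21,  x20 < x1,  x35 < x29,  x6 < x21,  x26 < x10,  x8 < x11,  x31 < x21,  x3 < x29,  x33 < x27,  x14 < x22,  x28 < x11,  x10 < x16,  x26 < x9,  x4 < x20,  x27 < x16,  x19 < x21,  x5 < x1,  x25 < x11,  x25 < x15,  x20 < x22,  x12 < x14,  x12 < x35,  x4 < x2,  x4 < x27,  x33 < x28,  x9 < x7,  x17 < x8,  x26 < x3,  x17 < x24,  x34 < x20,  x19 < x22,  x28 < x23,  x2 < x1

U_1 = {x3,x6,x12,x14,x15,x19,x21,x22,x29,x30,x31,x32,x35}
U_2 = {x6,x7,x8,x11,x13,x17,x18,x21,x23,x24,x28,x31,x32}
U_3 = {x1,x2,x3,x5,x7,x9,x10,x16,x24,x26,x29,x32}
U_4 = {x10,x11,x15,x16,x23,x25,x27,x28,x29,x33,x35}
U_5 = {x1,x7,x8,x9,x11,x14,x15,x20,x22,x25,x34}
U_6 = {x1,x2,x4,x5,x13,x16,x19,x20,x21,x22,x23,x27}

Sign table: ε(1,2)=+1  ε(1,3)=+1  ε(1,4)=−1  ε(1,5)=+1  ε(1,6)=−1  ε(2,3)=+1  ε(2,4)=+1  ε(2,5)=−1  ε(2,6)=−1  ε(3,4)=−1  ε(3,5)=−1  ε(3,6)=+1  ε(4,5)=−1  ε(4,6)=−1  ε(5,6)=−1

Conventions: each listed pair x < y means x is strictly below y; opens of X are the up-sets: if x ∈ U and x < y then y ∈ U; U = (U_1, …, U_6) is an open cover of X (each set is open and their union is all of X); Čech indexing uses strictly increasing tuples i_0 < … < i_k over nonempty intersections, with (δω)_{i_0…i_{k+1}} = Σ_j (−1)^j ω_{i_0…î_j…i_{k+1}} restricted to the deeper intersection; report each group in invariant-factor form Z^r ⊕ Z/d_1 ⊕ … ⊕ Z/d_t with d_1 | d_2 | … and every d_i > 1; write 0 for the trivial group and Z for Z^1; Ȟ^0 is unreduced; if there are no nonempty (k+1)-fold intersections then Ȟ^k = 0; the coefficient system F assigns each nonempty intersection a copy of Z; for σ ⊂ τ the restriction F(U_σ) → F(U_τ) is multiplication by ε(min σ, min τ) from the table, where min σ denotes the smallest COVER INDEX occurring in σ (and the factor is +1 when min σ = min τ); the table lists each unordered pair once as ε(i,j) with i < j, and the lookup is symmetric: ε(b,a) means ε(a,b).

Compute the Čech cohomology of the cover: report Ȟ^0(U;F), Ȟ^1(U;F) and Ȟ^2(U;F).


nerve simplices:
  U12={x6,x21,x31,x32} U13={x3,x29,x32} U14={x15,x29,x35} U15={x14,x15,x22} U16={x19,x21,x22} U23={x7,x24,x32} U24={x11,x23,x28} U25={x7,x8,x11} U26={x13,x21,x23} U34={x10,x16,x29} U35={x1,x7,x9} U36={x1,x2,x5,x16} U45={x11,x15,x25} U46={x16,x23,x27} U56={x1,x20,x22}
  U123={x32} U126={x21} U134={x29} U145={x15} U156={x22} U235={x7} U245={x11} U246={x23} U346={x16} U356={x1}
C dims 6,15,10; δ0: rk 6, SNF 1^5·2; δ1: rk 9, SNF 1^9
degree 0: 6−6−0 = 0 → Ȟ^0 ≅ 0
degree 1: 15−9−6 = 0 plus torsion [2] → Ȟ^1 ≅ Z/2
degree 2: 10−0−9 = 1 → Ȟ^2 ≅ Z

Ȟ^0(U;F) ≅ 0, Ȟ^1(U;F) ≅ Z/2, Ȟ^2(U;F) ≅ Z


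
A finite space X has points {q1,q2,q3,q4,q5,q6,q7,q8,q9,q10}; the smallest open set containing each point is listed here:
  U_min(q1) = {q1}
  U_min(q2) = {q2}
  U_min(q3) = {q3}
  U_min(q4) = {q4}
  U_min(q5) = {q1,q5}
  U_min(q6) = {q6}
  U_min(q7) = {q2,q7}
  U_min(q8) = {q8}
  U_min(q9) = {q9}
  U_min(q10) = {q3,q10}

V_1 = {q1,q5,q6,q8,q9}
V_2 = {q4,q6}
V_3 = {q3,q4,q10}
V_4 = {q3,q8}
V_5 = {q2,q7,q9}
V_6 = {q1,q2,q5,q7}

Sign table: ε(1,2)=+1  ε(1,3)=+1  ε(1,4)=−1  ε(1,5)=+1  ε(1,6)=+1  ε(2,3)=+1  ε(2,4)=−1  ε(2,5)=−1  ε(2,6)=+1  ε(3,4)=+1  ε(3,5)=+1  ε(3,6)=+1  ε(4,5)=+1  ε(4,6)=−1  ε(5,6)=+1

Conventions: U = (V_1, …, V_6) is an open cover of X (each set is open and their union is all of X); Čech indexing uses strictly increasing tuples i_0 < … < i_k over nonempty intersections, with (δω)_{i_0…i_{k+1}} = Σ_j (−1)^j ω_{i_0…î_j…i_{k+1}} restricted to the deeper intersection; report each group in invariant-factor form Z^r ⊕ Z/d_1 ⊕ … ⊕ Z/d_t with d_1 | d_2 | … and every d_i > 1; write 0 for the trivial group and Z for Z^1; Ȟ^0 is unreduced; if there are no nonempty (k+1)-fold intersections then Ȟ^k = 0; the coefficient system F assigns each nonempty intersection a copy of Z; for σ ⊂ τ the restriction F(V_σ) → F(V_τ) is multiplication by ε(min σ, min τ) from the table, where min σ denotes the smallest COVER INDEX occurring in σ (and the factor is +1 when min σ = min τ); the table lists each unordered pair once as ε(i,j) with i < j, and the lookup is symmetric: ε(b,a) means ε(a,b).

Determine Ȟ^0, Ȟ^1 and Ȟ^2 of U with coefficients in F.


Ȟ^0(U;F) ≅ 0, Ȟ^1(U;F) ≅ Z ⊕ Z/2 and Ȟ^2(U;F) ≅ 0

intersection data:
  V12={q6} V14={q8} V15={q9} V16={q1,q5} V23={q4} V34={q3} V56={q2,q7}
C dims 6,7; δ0: rk 6, SNF 1^5·2
Ȟ^0 = (6 − 6) − 0 = 0, so Ȟ^0 ≅ 0
Ȟ^1 = (7 − 0) − 6 = 1 plus torsion [2], so Ȟ^1 ≅ Z ⊕ Z/2
Ȟ^2 = (0 − 0) − 0 = 0, so Ȟ^2 ≅ 0


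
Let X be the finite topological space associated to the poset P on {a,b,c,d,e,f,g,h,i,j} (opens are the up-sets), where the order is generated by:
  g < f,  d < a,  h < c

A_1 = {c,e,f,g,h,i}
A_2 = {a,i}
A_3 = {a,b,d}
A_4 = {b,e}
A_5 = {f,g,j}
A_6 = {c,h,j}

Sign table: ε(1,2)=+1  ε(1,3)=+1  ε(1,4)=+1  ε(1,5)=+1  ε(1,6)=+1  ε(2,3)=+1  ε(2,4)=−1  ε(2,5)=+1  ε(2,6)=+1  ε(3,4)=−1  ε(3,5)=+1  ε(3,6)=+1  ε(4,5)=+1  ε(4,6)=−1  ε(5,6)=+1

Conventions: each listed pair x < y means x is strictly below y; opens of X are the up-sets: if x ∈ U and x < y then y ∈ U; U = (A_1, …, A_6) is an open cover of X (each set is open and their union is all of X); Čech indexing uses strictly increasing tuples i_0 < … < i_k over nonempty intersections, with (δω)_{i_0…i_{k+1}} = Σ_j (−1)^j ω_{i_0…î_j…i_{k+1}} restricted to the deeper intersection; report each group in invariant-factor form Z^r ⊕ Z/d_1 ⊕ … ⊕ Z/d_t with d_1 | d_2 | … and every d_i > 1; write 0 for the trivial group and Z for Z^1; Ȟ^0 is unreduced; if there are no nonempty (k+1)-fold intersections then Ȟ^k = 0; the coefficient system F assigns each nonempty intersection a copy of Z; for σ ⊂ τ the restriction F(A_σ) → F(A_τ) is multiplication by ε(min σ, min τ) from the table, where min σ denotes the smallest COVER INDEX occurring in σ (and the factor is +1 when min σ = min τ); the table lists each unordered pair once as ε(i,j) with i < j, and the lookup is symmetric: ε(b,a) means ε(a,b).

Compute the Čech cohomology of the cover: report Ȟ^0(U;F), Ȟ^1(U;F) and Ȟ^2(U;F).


Ȟ^0(U;F) ≅ 0; Ȟ^1(U;F) ≅ Z ⊕ Z/2; Ȟ^2(U;F) ≅ 0

nonempty intersections:
  A12={i} A14={e} A15={f,g} A16={c,h} A23={a} A34={b} A56={j}
C dims 6,7; δ0: rk 6, SNF 1^5·2
Ȟ^0: (6−6)−0=0 ⇒ 0
Ȟ^1: (7−0)−6=1 plus torsion [2] ⇒ Z ⊕ Z/2
Ȟ^2: (0−0)−0=0 ⇒ 0


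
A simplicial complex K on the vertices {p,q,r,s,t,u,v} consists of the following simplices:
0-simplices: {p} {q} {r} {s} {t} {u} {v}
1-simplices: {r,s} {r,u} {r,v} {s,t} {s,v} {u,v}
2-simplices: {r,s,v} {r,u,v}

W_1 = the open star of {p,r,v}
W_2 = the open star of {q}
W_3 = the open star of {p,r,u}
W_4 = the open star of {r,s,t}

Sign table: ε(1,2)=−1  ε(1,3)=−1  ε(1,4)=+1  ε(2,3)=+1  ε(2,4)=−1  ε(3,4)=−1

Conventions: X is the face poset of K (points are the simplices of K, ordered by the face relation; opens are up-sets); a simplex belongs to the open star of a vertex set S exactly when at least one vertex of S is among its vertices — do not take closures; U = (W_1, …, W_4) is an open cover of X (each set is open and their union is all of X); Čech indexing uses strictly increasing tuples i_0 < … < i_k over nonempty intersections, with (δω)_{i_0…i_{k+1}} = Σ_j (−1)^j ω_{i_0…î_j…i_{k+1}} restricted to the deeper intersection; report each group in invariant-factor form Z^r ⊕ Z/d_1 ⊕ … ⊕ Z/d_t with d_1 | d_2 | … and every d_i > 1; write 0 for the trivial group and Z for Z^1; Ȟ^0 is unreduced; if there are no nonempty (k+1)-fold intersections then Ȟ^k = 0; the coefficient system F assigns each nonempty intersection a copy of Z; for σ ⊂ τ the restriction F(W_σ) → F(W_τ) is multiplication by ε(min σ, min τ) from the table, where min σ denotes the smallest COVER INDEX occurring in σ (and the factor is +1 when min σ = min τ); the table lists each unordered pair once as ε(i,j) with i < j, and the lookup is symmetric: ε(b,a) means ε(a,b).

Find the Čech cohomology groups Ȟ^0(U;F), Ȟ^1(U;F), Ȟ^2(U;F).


intersection data:
  W1={{p},{r},{v},{r,s},{r,u},{r,v},{s,v},{u,v},{r,s,v},{r,u,v}} W2={{q}} W3={{p},{r},{u},{r,s},{r,u},{r,v},{u,v},{r,s,v},{r,u,v}} W4={{r},{s},{t},{r,s},{r,u},{r,v},{s,t},{s,v},{r,s,v},{r,u,v}}
  W13={{p},{r},{r,s},{r,u},{r,v},{u,v},{r,s,v},{r,u,v}} W14={{r},{r,s},{r,u},{r,v},{s,v},{r,s,v},{r,u,v}} W34={{r},{r,s},{r,u},{r,v},{r,s,v},{r,u,v}}
  W134={{r},{r,s},{r,u},{r,v},{r,s,v},{r,u,v}}
C dims 4,3,1; δ0: rk 2, SNF 1^2; δ1: rk 1, SNF 1^1
Ȟ^0 = (4 − 2) − 0 = 2, so Ȟ^0 ≅ Z^2
Ȟ^1 = (3 − 1) − 2 = 0, so Ȟ^1 ≅ 0
Ȟ^2 = (1 − 0) − 1 = 0, so Ȟ^2 ≅ 0

Ȟ^0(U;F) ≅ Z^2; Ȟ^1(U;F) ≅ 0; Ȟ^2(U;F) ≅ 0


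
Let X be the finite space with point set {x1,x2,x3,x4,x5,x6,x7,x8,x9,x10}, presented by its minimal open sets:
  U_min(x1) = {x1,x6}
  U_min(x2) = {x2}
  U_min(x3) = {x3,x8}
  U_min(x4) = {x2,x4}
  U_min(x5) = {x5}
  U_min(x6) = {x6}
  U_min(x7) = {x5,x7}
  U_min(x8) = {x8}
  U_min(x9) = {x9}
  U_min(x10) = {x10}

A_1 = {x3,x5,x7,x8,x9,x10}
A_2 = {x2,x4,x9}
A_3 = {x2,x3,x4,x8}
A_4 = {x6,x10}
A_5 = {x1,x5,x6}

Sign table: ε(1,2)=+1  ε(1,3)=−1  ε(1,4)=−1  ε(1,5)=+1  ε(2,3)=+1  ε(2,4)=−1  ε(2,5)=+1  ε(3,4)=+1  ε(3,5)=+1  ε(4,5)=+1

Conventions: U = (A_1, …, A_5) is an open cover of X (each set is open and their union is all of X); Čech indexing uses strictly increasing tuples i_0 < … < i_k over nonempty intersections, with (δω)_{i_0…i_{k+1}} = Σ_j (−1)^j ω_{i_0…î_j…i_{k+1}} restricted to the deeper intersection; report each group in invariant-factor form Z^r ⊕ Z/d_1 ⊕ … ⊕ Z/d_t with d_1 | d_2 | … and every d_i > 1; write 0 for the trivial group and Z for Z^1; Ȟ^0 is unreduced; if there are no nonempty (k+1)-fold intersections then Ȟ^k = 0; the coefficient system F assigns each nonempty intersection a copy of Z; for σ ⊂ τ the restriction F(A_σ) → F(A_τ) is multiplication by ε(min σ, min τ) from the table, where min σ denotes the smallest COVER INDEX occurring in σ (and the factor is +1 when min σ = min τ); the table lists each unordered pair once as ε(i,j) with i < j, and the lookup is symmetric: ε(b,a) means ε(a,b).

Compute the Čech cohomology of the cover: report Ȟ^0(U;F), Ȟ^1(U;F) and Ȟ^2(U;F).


nerve of the cover:
  A12={x9} A13={x3,x8} A14={x10} A15={x5} A23={x2,x4} A45={x6}
C dims 5,6; δ0: rk 5, SNF 1^4·2
Ȟ^0 = (5 − 5) − 0 = 0, so Ȟ^0 ≅ 0
Ȟ^1 = (6 − 0) − 5 = 1 plus torsion [2], so Ȟ^1 ≅ Z ⊕ Z/2
Ȟ^2 = (0 − 0) − 0 = 0, so Ȟ^2 ≅ 0

Ȟ^0 ≅ 0, Ȟ^1 ≅ Z ⊕ Z/2, Ȟ^2 ≅ 0


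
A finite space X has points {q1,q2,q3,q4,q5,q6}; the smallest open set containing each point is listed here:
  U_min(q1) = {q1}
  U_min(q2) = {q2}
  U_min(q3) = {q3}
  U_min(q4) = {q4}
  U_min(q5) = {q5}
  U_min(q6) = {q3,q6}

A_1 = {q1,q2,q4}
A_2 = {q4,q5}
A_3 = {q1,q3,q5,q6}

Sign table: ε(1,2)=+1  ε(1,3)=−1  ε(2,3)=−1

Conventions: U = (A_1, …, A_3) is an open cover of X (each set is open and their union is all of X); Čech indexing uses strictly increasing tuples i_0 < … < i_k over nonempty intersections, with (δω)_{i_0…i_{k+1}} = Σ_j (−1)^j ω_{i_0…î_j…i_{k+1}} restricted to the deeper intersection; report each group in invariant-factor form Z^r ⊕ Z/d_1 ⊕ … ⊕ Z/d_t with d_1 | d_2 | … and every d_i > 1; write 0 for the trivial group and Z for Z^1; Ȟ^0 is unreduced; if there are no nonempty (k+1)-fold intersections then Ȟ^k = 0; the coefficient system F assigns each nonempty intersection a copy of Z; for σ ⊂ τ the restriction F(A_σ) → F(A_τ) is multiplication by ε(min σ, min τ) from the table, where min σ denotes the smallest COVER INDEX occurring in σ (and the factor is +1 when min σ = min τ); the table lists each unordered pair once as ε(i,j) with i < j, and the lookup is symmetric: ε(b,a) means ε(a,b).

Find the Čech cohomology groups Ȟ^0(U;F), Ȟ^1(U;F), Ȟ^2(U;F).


nerve simplices:
  A12={q4} A13={q1} A23={q5}
C dims 3,3; δ0: rk 2, SNF 1^2
degree 0: 3−2−0 = 1 → Ȟ^0 ≅ Z
degree 1: 3−0−2 = 1 → Ȟ^1 ≅ Z
degree 2: 0−0−0 = 0 → Ȟ^2 ≅ 0

Ȟ^0 = Z, Ȟ^1 = Z and Ȟ^2 = 0


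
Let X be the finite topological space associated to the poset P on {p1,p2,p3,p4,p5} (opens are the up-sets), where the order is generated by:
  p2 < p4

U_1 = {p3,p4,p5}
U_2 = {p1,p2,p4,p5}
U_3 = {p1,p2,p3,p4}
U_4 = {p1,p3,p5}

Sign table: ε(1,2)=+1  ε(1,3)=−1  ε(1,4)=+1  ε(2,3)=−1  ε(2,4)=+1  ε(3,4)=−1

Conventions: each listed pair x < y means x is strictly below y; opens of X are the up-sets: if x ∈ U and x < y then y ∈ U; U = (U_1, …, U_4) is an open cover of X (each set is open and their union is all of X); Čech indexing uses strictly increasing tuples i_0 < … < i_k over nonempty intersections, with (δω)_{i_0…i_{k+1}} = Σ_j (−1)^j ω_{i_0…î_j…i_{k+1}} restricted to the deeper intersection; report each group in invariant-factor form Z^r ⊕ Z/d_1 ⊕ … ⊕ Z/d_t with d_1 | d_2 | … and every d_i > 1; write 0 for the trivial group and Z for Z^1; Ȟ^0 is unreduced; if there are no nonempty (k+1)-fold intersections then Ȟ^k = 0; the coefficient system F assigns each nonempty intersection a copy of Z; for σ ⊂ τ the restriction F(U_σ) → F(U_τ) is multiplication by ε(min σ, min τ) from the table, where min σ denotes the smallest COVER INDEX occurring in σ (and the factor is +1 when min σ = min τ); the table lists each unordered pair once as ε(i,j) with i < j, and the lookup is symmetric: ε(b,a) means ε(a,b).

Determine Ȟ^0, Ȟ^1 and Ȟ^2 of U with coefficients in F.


nerve simplices:
  U12={p4,p5} U13={p3,p4} U14={p3,p5} U23={p1,p2,p4} U24={p1,p5} U34={p1,p3}
  U123={p4} U124={p5} U134={p3} U234={p1}
C dims 4,6,4; δ0: rk 3, SNF 1^3; δ1: rk 3, SNF 1^3
degree 0: 4−3−0 = 1 → Ȟ^0 ≅ Z
degree 1: 6−3−3 = 0 → Ȟ^1 ≅ 0
degree 2: 4−0−3 = 1 → Ȟ^2 ≅ Z

Ȟ^0 ≅ Z; Ȟ^1 ≅ 0; Ȟ^2 ≅ Z


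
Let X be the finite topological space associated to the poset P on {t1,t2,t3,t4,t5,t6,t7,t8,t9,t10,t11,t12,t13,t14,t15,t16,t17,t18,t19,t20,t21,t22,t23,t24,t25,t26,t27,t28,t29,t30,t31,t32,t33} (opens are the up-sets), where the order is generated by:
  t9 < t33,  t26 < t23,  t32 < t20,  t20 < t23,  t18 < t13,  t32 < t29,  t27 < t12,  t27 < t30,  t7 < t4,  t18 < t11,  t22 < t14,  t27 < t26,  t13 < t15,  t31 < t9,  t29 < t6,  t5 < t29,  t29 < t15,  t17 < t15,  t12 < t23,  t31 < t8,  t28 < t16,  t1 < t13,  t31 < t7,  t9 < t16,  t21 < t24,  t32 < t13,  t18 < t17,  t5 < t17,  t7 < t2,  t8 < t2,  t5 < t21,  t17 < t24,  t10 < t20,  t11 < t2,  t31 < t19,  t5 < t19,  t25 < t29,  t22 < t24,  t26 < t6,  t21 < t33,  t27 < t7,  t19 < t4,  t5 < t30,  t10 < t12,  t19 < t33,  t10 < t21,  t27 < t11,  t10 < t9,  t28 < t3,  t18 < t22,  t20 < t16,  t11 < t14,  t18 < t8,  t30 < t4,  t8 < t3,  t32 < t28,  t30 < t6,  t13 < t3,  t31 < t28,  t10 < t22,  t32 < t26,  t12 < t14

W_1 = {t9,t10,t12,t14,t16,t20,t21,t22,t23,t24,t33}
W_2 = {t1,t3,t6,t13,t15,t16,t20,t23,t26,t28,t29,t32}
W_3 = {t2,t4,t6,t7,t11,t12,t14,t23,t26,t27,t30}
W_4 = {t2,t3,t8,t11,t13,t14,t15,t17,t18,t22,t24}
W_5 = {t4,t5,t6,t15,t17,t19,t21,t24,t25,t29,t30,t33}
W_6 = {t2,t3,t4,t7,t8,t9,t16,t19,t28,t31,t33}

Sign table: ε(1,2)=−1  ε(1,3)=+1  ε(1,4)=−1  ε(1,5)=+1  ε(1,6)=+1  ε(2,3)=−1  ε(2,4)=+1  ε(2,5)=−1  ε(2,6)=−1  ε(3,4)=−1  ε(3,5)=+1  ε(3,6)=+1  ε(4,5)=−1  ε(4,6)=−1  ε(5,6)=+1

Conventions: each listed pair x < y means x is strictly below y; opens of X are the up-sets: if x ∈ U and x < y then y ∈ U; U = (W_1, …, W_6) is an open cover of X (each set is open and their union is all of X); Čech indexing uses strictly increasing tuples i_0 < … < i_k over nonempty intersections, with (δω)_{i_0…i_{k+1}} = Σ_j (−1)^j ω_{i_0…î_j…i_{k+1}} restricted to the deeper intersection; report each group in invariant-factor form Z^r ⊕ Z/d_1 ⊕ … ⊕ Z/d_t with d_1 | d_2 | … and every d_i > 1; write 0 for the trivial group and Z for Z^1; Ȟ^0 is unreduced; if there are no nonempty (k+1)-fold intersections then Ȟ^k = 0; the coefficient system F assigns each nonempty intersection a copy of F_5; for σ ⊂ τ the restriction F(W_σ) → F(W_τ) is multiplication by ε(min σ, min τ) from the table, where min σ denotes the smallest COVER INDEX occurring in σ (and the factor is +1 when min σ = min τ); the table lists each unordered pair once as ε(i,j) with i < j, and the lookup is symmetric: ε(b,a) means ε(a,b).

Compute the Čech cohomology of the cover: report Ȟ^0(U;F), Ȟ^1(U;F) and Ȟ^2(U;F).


nonempty intersections:
  W12={t16,t20,t23} W13={t12,t14,t23} W14={t14,t22,t24} W15={t21,t24,t33} W16={t9,t16,t33} W23={t6,t23,t26} W24={t3,t13,t15} W25={t6,t15,t29} W26={t3,t16,t28} W34={t2,t11,t14} W35={t4,t6,t30} W36={t2,t4,t7} W45={t15,t17,t24} W46={t2,t3,t8} W56={t4,t19,t33}
  W123={t23} W126={t16} W134={t14} W145={t24} W156={t33} W235={t6} W245={t15} W246={t3} W346={t2} W356={t4}
C dims 6,15,10; δ0: rk_F5 5; δ1: rk_F5 10
Ȟ^0: (6−5)−0=1 ⇒ Z/5
Ȟ^1: (15−10)−5=0 ⇒ 0
Ȟ^2: (10−0)−10=0 ⇒ 0

Ȟ^0(U;F) ≅ Z/5,  Ȟ^1(U;F) ≅ 0,  Ȟ^2(U;F) ≅ 0


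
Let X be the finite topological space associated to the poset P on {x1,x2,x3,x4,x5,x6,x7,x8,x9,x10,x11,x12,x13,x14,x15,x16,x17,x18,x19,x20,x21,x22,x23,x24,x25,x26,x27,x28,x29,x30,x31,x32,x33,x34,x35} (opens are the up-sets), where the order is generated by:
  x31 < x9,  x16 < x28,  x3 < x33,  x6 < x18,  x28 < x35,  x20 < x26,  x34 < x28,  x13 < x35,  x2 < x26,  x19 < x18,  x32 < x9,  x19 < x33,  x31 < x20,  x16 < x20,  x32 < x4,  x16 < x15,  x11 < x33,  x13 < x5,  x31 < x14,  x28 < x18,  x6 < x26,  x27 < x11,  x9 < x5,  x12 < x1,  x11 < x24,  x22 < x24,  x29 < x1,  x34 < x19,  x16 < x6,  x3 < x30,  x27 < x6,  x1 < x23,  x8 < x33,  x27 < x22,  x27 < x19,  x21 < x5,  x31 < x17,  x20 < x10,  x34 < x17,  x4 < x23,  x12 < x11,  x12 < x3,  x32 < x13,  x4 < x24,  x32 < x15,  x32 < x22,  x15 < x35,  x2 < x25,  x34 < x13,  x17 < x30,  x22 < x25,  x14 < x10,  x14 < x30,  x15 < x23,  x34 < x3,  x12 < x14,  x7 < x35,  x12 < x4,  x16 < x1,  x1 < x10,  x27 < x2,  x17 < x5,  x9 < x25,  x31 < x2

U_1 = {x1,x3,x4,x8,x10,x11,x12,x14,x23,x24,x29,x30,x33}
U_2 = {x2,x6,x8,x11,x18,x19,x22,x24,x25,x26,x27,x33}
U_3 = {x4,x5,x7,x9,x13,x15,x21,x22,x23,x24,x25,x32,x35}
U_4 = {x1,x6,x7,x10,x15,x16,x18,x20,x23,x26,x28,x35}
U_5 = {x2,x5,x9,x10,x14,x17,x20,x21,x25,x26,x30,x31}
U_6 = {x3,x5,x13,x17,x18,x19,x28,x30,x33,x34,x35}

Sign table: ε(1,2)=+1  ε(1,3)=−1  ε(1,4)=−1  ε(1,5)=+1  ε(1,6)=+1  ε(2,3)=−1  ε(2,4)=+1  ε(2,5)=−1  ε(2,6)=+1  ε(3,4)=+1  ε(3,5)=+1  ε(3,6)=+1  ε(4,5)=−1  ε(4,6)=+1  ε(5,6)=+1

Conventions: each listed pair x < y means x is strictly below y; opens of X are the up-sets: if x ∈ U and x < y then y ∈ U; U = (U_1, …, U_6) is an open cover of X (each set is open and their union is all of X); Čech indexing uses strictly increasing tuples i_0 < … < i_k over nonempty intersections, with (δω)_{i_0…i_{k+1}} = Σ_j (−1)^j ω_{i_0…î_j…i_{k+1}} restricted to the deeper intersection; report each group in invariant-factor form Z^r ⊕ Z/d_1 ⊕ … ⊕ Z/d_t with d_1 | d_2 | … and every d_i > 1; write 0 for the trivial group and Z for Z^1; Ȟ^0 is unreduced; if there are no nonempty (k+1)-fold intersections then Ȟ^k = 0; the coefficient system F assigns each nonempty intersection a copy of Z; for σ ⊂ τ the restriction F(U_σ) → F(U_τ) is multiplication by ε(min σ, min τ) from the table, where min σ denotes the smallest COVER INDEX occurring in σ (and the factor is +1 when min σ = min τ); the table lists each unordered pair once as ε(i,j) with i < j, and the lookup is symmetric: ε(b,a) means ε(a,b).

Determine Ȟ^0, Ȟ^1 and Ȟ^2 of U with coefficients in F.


Ȟ^0 = 0, Ȟ^1 = Z/2, Ȟ^2 = Z

nonempty overlaps:
  U12={x8,x11,x24,x33} U13={x4,x23,x24} U14={x1,x10,x23} U15={x10,x14,x30} U16={x3,x30,x33} U23={x22,x24,x25} U24={x6,x18,x26} U25={x2,x25,x26} U26={x18,x19,x33} U34={x7,x15,x23,x35} U35={x5,x9,x21,x25} U36={x5,x13,x35} U45={x10,x20,x26} U46={x18,x28,x35} U56={x5,x17,x30}
  U123={x24} U126={x33} U134={x23} U145={x10} U156={x30} U235={x25} U245={x26} U246={x18} U346={x35} U356={x5}
C dims 6,15,10; δ0: rk 6, SNF 1^5·2; δ1: rk 9, SNF 1^9
degree 0: 6−6−0 = 0 → Ȟ^0 ≅ 0
degree 1: 15−9−6 = 0 plus torsion [2] → Ȟ^1 ≅ Z/2
degree 2: 10−0−9 = 1 → Ȟ^2 ≅ Z


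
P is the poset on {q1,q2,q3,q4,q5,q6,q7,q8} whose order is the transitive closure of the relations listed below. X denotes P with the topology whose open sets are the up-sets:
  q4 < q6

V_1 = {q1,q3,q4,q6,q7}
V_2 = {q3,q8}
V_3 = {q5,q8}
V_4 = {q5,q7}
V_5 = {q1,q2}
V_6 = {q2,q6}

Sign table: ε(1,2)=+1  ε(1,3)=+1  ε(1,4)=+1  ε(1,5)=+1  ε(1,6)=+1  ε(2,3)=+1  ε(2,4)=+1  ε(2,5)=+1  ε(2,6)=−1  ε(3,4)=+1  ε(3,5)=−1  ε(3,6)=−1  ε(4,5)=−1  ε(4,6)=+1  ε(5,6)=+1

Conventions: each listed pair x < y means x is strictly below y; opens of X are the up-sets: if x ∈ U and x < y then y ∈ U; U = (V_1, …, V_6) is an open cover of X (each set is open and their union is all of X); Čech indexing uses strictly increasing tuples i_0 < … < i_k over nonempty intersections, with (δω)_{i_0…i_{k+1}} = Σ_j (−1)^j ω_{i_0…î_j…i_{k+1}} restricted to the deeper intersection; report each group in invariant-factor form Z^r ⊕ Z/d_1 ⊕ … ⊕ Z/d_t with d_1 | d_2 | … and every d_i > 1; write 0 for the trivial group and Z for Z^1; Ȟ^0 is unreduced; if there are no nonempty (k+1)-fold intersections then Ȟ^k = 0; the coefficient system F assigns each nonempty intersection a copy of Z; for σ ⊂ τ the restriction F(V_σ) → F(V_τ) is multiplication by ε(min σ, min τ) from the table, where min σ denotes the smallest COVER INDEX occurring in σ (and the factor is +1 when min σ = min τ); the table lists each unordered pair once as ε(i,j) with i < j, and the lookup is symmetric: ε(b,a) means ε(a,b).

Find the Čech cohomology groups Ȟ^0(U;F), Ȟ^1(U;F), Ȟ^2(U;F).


intersection data:
  V12={q3} V14={q7} V15={q1} V16={q6} V23={q8} V34={q5} V56={q2}
C dims 6,7; δ0: rk 5, SNF 1^5
Ȟ^0 = (6 − 5) − 0 = 1, so Ȟ^0 ≅ Z
Ȟ^1 = (7 − 0) − 5 = 2, so Ȟ^1 ≅ Z^2
Ȟ^2 = (0 − 0) − 0 = 0, so Ȟ^2 ≅ 0

Ȟ^0(U;F) ≅ Z; Ȟ^1(U;F) ≅ Z^2; Ȟ^2(U;F) ≅ 0


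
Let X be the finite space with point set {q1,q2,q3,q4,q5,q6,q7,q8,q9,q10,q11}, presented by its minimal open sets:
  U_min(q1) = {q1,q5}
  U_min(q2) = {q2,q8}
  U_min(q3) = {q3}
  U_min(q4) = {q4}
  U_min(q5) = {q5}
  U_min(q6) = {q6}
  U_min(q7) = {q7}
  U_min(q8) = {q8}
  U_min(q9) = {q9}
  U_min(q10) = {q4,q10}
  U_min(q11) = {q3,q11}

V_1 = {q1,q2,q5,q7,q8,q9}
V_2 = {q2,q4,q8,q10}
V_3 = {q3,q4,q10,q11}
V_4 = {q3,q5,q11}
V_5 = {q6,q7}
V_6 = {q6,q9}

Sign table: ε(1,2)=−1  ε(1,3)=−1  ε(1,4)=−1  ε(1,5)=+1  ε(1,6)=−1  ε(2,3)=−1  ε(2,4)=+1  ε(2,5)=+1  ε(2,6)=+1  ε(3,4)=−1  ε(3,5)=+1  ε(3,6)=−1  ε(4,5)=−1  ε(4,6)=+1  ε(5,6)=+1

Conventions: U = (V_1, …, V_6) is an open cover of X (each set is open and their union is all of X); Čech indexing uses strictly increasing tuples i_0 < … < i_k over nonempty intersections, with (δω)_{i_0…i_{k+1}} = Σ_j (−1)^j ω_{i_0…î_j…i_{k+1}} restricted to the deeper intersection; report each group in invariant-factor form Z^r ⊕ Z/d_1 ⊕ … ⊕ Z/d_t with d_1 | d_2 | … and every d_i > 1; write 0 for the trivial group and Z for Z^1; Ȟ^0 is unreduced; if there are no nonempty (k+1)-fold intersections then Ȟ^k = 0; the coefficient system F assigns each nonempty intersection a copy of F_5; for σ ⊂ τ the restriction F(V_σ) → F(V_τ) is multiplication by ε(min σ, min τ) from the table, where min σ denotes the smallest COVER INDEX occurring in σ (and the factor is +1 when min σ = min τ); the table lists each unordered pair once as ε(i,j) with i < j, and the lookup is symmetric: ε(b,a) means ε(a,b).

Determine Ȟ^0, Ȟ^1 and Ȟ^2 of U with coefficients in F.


Ȟ^0 = 0; Ȟ^1 = Z/5; Ȟ^2 = 0

nerve simplices:
  V12={q2,q8} V14={q5} V15={q7} V16={q9} V23={q4,q10} V34={q3,q11} V56={q6}
C dims 6,7; δ0: rk_F5 6
degree 0: 6−6−0 = 0 → Ȟ^0 ≅ 0
degree 1: 7−0−6 = 1 → Ȟ^1 ≅ Z/5
degree 2: 0−0−0 = 0 → Ȟ^2 ≅ 0


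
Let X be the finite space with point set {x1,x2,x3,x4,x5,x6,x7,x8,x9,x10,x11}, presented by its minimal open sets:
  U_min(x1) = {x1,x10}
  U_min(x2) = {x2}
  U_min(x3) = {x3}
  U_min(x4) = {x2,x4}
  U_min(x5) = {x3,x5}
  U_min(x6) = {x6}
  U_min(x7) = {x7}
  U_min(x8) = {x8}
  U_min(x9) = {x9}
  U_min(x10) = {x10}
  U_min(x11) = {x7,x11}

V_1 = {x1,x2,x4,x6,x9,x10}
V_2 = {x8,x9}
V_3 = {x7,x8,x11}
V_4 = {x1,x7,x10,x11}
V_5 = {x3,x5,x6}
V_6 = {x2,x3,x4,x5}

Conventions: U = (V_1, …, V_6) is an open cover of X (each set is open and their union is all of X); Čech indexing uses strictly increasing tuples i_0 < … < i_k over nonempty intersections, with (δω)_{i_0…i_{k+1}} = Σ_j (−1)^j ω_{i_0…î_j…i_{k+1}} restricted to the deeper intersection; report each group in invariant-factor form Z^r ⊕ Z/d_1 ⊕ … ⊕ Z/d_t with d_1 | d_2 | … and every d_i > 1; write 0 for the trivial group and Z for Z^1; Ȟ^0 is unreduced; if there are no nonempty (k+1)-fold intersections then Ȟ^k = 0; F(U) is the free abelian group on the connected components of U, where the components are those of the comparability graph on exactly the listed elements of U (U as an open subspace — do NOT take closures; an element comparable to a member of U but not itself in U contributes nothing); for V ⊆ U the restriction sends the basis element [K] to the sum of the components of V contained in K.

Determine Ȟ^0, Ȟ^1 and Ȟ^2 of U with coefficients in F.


nerve of the cover:
  V12={x9} V14={x1,x10} V15={x6} V16={x2,x4} V23={x8} V34={x7,x11} V56={x3,x5}
components per intersection:
  V1: {x1,x10} {x2,x4} {x6} {x9}
  V2: {x8} {x9}
  V3: {x7,x11} {x8}
  V4: {x1,x10} {x7,x11}
  V5: {x3,x5} {x6}
  V6: {x2,x4} {x3,x5}
  V12: {x9}
  V14: {x1,x10}
  V15: {x6}
  V16: {x2,x4}
  V23: {x8}
  V34: {x7,x11}
  V56: {x3,x5}
C dims 14,7; δ0: rk 7, SNF 1^7
Ȟ^0 = (14 − 7) − 0 = 7, so Ȟ^0 ≅ Z^7
Ȟ^1 = (7 − 0) − 7 = 0, so Ȟ^1 ≅ 0
Ȟ^2 = (0 − 0) − 0 = 0, so Ȟ^2 ≅ 0

Ȟ^0 = Z^7,  Ȟ^1 = 0,  Ȟ^2 = 0


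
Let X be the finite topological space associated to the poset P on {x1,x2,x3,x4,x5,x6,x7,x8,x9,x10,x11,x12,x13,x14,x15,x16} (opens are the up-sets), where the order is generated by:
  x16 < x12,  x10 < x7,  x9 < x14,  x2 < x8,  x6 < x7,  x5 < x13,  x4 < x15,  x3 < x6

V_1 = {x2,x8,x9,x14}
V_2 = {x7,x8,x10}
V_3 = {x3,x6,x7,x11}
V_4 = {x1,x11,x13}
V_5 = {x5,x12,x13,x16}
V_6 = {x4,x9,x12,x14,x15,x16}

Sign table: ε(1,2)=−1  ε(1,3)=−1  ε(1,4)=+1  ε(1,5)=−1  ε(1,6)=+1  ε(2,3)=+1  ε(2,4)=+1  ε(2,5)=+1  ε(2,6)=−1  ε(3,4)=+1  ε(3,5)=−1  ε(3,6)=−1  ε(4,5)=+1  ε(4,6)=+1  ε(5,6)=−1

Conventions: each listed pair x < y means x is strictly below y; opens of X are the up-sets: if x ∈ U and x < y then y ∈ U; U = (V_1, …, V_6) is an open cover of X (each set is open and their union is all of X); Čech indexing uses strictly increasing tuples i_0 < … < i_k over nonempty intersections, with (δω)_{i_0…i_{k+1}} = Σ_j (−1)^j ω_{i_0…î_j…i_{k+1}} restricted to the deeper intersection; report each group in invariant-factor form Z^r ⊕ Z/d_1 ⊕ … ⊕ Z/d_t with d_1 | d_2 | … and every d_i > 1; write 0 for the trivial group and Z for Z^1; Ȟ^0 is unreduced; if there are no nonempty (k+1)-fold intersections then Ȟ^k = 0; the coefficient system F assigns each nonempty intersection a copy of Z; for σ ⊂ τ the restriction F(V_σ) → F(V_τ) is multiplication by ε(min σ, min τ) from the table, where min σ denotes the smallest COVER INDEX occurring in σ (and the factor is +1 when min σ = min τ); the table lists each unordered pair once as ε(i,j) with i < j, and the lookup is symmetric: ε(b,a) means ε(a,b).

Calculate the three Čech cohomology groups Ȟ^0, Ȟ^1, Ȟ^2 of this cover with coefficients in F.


Ȟ^0(U;F) ≅ Z, Ȟ^1(U;F) ≅ Z and Ȟ^2(U;F) ≅ 0

cover nerve:
  V12={x8} V16={x9,x14} V23={x7} V34={x11} V45={x13} V56={x12,x16}
C dims 6,6; δ0: rk 5, SNF 1^5
Ȟ^0: (6−5)−0=1 ⇒ Z
Ȟ^1: (6−0)−5=1 ⇒ Z
Ȟ^2: (0−0)−0=0 ⇒ 0


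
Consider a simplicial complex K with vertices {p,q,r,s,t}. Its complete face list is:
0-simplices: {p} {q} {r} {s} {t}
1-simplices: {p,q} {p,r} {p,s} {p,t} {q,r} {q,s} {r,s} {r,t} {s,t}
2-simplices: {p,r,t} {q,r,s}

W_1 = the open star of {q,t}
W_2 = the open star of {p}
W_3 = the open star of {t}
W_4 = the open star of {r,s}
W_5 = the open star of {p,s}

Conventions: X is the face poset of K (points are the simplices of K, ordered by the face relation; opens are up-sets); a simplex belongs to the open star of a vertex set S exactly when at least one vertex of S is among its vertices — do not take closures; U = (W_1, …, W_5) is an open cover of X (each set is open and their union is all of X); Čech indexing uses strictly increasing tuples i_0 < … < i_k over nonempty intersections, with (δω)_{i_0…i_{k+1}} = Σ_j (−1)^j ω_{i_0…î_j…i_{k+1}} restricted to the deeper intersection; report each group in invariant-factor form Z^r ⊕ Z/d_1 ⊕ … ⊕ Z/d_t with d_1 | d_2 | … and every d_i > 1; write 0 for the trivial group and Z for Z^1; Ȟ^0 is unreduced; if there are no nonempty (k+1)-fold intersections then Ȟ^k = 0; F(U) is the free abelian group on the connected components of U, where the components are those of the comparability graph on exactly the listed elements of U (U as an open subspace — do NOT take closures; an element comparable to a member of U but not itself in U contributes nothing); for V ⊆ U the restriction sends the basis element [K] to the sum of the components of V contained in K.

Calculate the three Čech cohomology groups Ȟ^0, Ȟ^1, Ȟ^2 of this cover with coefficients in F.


Ȟ^0 = Z, Ȟ^1 = Z^3 and Ȟ^2 = 0

intersection data:
  W1={{q},{t},{p,q},{p,t},{q,r},{q,s},{r,t},{s,t},{p,r,t},{q,r,s}} W2={{p},{p,q},{p,r},{p,s},{p,t},{p,r,t}} W3={{t},{p,t},{r,t},{s,t},{p,r,t}} W4={{r},{s},{p,r},{p,s},{q,r},{q,s},{r,s},{r,t},{s,t},{p,r,t},{q,r,s}} W5={{p},{s},{p,q},{p,r},{p,s},{p,t},{q,s},{r,s},{s,t},{p,r,t},{q,r,s}}
  W12={{p,q},{p,t},{p,r,t}} W13={{t},{p,t},{r,t},{s,t},{p,r,t}} W14={{q,r},{q,s},{r,t},{s,t},{p,r,t},{q,r,s}} W15={{p,q},{p,t},{q,s},{s,t},{p,r,t},{q,r,s}} W23={{p,t},{p,r,t}} W24={{p,r},{p,s},{p,r,t}} W25={{p},{p,q},{p,r},{p,s},{p,t},{p,r,t}} W34={{r,t},{s,t},{p,r,t}} W35={{p,t},{s,t},{p,r,t}} W45={{s},{p,r},{p,s},{q,s},{r,s},{s,t},{p,r,t},{q,r,s}}
  W123={{p,t},{p,r,t}} W124={{p,r,t}} W125={{p,q},{p,t},{p,r,t}} W134={{r,t},{s,t},{p,r,t}} W135={{p,t},{s,t},{p,r,t}} W145={{q,s},{s,t},{p,r,t},{q,r,s}} W234={{p,r,t}} W235={{p,t},{p,r,t}} W245={{p,r},{p,s},{p,r,t}} W345={{s,t},{p,r,t}}
  W1234={{p,r,t}} W1235={{p,t},{p,r,t}} W1245={{p,r,t}} W1345={{s,t},{p,r,t}} W2345={{p,r,t}}
  W12345={{p,r,t}}
components per intersection:
  W1: {{q},{p,q},{q,r},{q,s},{q,r,s}} {{t},{p,t},{r,t},{s,t},{p,r,t}}
  W2: {{p},{p,q},{p,r},{p,s},{p,t},{p,r,t}}
  W3: {{t},{p,t},{r,t},{s,t},{p,r,t}}
  W4: {{r},{s},{p,r},{p,s},{q,r},{q,s},{r,s},{r,t},{s,t},{p,r,t},{q,r,s}}
  W5: {{p},{s},{p,q},{p,r},{p,s},{p,t},{q,s},{r,s},{s,t},{p,r,t},{q,r,s}}
  W12: {{p,q}} {{p,t},{p,r,t}}
  W13: {{t},{p,t},{r,t},{s,t},{p,r,t}}
  W14: {{q,r},{q,s},{q,r,s}} {{r,t},{p,r,t}} {{s,t}}
  W15: {{p,q}} {{p,t},{p,r,t}} {{q,s},{q,r,s}} {{s,t}}
  W23: {{p,t},{p,r,t}}
  W24: {{p,r},{p,r,t}} {{p,s}}
  W25: {{p},{p,q},{p,r},{p,s},{p,t},{p,r,t}}
  W34: {{r,t},{p,r,t}} {{s,t}}
  W35: {{p,t},{p,r,t}} {{s,t}}
  W45: {{s},{p,s},{q,s},{r,s},{s,t},{q,r,s}} {{p,r},{p,r,t}}
  W123: {{p,t},{p,r,t}}
  W124: {{p,r,t}}
  W125: {{p,q}} {{p,t},{p,r,t}}
  W134: {{r,t},{p,r,t}} {{s,t}}
  W135: {{p,t},{p,r,t}} {{s,t}}
  W145: {{q,s},{q,r,s}} {{s,t}} {{p,r,t}}
  W234: {{p,r,t}}
  W235: {{p,t},{p,r,t}}
  W245: {{p,r},{p,r,t}} {{p,s}}
  W345: {{s,t}} {{p,r,t}}
  W1234: {{p,r,t}}
  W1235: {{p,t},{p,r,t}}
  W1245: {{p,r,t}}
  W1345: {{s,t}} {{p,r,t}}
  W2345: {{p,r,t}}
  W12345: {{p,r,t}}
C dims 6,20,17,6; δ0: rk 5, SNF 1^5; δ1: rk 12, SNF 1^12; δ2: rk 5, SNF 1^5
Ȟ^0 = (6 − 5) − 0 = 1, so Ȟ^0 ≅ Z
Ȟ^1 = (20 − 12) − 5 = 3, so Ȟ^1 ≅ Z^3
Ȟ^2 = (17 − 5) − 12 = 0, so Ȟ^2 ≅ 0


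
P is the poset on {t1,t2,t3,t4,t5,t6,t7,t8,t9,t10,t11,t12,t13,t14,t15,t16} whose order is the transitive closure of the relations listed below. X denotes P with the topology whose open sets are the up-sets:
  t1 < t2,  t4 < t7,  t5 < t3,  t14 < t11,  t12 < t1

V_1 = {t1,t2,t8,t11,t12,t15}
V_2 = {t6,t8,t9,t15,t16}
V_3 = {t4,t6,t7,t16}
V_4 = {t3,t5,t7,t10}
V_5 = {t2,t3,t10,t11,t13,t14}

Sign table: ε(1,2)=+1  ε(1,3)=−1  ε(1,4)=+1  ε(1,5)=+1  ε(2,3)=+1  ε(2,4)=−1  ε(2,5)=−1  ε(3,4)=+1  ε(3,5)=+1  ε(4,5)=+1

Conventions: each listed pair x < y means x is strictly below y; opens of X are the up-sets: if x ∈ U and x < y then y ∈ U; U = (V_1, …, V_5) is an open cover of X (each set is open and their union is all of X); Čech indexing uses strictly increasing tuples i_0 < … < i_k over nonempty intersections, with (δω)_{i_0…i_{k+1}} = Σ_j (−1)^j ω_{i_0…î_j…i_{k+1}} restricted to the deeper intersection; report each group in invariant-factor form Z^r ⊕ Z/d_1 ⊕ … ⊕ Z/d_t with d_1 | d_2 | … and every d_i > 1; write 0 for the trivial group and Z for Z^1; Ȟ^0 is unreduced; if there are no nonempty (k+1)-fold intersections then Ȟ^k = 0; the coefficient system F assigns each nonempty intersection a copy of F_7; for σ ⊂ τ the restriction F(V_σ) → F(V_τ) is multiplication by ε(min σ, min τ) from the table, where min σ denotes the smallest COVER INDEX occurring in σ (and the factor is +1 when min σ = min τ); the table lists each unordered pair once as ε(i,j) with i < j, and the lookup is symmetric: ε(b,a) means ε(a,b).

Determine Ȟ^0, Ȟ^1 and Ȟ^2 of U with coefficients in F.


intersection data:
  V12={t8,t15} V15={t2,t11} V23={t6,t16} V34={t7} V45={t3,t10}
C dims 5,5; δ0: rk_F7 4
Ȟ^0 = (5 − 4) − 0 = 1, so Ȟ^0 ≅ Z/7
Ȟ^1 = (5 − 0) − 4 = 1, so Ȟ^1 ≅ Z/7
Ȟ^2 = (0 − 0) − 0 = 0, so Ȟ^2 ≅ 0

Ȟ^0 = Z/7, Ȟ^1 = Z/7, Ȟ^2 = 0


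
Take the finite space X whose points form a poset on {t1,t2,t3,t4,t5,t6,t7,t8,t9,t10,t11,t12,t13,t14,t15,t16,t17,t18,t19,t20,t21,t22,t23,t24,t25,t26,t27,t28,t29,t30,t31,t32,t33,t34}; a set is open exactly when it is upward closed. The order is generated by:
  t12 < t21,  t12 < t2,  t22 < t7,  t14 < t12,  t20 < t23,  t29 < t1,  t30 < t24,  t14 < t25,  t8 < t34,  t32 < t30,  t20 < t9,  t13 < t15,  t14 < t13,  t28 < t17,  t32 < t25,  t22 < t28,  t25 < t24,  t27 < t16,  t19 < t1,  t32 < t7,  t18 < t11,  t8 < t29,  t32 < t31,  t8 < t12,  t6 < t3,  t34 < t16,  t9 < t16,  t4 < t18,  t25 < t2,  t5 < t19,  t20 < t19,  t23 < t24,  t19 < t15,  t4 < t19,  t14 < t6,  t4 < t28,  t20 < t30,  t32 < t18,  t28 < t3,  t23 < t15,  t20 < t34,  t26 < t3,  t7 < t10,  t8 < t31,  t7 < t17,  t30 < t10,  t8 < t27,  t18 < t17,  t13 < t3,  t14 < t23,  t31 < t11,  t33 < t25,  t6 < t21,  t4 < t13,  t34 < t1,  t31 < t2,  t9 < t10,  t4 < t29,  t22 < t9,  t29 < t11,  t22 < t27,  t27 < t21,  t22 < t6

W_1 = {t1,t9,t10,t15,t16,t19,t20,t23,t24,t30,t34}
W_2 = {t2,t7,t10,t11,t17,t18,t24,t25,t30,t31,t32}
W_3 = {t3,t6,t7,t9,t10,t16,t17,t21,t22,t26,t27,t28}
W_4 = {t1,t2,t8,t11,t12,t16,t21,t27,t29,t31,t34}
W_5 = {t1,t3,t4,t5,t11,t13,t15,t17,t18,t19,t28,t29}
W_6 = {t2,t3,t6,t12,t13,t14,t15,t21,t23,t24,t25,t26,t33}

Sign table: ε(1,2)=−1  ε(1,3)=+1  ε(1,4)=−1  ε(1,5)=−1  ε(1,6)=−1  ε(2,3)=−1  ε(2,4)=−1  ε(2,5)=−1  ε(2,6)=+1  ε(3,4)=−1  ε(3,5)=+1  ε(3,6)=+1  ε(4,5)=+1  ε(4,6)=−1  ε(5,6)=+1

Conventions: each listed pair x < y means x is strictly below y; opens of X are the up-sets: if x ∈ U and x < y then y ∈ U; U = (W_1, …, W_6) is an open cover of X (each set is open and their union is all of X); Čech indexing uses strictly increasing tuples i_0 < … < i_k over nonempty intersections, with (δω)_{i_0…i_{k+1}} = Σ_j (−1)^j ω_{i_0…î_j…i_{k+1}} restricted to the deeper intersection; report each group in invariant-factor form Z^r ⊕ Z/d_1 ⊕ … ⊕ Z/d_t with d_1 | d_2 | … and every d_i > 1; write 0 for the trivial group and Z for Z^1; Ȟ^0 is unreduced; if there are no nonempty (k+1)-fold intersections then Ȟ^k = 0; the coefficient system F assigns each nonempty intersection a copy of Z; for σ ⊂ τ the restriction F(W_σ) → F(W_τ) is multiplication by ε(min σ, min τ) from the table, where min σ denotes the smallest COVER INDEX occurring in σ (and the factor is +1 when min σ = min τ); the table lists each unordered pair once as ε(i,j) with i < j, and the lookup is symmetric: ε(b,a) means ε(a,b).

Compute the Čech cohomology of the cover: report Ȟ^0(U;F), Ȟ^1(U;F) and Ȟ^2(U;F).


nerve simplices:
  W12={t10,t24,t30} W13={t9,t10,t16} W14={t1,t16,t34} W15={t1,t15,t19} W16={t15,t23,t24} W23={t7,t10,t17} W24={t2,t11,t31} W25={t11,t17,t18} W26={t2,t24,t25} W34={t16,t21,t27} W35={t3,t17,t28} W36={t3,t6,t21,t26} W45={t1,t11,t29} W46={t2,t12,t21} W56={t3,t13,t15}
  W123={t10} W126={t24} W134={t16} W145={t1} W156={t15} W235={t17} W245={t11} W246={t2} W346={t21} W356={t3}
C dims 6,15,10; δ0: rk 6, SNF 1^5·2; δ1: rk 9, SNF 1^9
degree 0: 6−6−0 = 0 → Ȟ^0 ≅ 0
degree 1: 15−9−6 = 0 plus torsion [2] → Ȟ^1 ≅ Z/2
degree 2: 10−0−9 = 1 → Ȟ^2 ≅ Z

Ȟ^0 = 0, Ȟ^1 = Z/2, Ȟ^2 = Z


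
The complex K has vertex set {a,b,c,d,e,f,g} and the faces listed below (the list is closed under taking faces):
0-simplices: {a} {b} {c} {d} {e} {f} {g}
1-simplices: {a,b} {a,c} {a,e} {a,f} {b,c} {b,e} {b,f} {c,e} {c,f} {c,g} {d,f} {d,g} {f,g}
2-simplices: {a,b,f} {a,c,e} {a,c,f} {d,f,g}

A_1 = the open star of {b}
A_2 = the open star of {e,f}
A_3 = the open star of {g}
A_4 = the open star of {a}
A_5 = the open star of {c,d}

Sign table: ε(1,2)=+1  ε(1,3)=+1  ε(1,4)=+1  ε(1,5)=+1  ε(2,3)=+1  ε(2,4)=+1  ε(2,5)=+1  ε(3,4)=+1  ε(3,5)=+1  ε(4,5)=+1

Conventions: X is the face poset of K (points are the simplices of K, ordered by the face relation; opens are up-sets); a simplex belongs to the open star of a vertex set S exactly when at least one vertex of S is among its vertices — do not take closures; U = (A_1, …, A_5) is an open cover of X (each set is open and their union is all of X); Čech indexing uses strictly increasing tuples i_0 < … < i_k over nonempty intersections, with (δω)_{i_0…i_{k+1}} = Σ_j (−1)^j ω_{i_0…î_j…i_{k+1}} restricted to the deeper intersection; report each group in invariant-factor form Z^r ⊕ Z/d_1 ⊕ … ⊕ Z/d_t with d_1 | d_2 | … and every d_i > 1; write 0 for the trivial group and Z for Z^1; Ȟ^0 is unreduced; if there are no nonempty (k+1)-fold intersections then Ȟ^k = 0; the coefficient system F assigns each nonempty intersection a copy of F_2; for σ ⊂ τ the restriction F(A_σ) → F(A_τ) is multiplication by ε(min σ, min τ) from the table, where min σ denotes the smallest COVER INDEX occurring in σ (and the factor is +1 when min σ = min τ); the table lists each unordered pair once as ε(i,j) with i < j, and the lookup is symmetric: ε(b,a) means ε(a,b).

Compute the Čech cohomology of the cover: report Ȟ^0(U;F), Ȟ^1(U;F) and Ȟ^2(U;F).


intersection data:
  A1={{b},{a,b},{b,c},{b,e},{b,f},{a,b,f}} A2={{e},{f},{a,e},{a,f},{b,e},{b,f},{c,e},{c,f},{d,f},{f,g},{a,b,f},{a,c,e},{a,c,f},{d,f,g}} A3={{g},{c,g},{d,g},{f,g},{d,f,g}} A4={{a},{a,b},{a,c},{a,e},{a,f},{a,b,f},{a,c,e},{a,c,f}} A5={{c},{d},{a,c},{b,c},{c,e},{c,f},{c,g},{d,f},{d,g},{a,c,e},{a,c,f},{d,f,g}}
  A12={{b,e},{b,f},{a,b,f}} A14={{a,b},{a,b,f}} A15={{b,c}} A23={{f,g},{d,f,g}} A24={{a,e},{a,f},{a,b,f},{a,c,e},{a,c,f}} A25={{c,e},{c,f},{d,f},{a,c,e},{a,c,f},{d,f,g}} A35={{c,g},{d,g},{d,f,g}} A45={{a,c},{a,c,e},{a,c,f}}
  A124={{a,b,f}} A235={{d,f,g}} A245={{a,c,e},{a,c,f}}
C dims 5,8,3; δ0: rk_F2 4; δ1: rk_F2 3
Ȟ^0 = (5 − 4) − 0 = 1, so Ȟ^0 ≅ Z/2
Ȟ^1 = (8 − 3) − 4 = 1, so Ȟ^1 ≅ Z/2
Ȟ^2 = (3 − 0) − 3 = 0, so Ȟ^2 ≅ 0

Ȟ^0(U;F) ≅ Z/2; Ȟ^1(U;F) ≅ Z/2; Ȟ^2(U;F) ≅ 0
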